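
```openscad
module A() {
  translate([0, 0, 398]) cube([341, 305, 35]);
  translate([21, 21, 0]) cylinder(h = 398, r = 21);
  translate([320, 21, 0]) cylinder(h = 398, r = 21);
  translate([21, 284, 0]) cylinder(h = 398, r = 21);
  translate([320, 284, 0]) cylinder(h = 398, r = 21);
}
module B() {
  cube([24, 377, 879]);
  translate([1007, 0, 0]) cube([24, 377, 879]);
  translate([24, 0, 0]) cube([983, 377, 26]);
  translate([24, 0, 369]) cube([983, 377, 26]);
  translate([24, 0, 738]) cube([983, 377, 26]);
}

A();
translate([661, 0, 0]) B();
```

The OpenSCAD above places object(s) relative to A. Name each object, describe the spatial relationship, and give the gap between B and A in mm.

The bookshelf's nearest face is 320 mm from the stool's +x face.

A is a stool. B is a bookshelf. The bookshelf is on the floor beside the stool on its +x side. The gap between the bookshelf and the stool is 320 mm.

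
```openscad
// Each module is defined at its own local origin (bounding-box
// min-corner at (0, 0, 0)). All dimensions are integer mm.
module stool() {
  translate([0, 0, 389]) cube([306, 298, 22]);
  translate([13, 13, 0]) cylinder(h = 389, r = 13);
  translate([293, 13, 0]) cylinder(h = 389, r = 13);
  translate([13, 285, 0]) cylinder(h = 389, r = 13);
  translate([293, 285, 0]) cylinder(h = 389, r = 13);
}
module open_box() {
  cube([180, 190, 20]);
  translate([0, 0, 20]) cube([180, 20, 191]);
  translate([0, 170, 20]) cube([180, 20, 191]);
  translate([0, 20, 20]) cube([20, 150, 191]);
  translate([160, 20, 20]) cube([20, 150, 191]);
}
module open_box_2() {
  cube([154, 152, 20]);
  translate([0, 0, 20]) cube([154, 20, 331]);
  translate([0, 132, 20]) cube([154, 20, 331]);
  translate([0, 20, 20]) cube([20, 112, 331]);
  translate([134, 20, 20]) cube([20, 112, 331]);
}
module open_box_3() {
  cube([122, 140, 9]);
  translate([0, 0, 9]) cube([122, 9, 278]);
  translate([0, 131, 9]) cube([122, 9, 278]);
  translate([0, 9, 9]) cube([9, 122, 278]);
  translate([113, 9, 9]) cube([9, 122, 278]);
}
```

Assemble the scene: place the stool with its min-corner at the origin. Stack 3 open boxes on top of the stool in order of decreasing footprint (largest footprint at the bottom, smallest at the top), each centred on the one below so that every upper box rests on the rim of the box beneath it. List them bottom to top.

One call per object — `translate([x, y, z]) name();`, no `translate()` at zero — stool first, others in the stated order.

stool();
translate([63, 54, 411]) open_box();
translate([76, 73, 622]) open_box_2();
translate([92, 79, 973]) open_box_3();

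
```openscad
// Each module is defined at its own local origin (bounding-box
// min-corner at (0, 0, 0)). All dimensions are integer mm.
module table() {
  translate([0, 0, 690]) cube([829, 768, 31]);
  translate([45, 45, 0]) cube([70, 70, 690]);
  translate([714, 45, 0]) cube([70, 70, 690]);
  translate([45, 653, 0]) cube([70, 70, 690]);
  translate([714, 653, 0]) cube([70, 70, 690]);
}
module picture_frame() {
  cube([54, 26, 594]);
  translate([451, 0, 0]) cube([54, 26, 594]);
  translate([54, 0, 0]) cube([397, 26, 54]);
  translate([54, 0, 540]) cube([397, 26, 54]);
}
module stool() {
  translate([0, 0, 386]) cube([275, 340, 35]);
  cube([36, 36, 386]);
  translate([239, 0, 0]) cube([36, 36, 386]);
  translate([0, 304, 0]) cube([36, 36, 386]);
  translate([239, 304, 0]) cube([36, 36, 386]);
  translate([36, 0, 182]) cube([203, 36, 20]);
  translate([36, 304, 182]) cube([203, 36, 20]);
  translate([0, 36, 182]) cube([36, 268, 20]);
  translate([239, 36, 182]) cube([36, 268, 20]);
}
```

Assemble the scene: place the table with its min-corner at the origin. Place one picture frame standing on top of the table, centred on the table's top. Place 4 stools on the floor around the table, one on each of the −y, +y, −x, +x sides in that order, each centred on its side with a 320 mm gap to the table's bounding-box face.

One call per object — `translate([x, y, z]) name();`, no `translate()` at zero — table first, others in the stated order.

table();
translate([162, 371, 721]) picture_frame();
translate([277, -660, 0]) stool();
translate([277, 1088, 0]) stool();
translate([-595, 214, 0]) stool();
translate([1149, 214, 0]) stool();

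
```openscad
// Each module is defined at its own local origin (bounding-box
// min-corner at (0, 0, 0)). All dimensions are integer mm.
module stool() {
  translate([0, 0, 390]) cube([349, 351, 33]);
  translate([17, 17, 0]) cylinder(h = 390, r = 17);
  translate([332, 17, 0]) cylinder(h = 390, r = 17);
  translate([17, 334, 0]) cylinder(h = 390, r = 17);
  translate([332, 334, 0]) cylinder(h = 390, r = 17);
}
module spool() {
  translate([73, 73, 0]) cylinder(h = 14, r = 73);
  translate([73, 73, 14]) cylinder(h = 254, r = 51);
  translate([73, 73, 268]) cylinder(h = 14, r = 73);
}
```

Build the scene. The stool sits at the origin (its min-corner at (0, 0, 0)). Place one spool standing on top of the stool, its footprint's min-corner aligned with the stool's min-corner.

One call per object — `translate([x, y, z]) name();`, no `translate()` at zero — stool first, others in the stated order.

stool();
translate([0, 0, 423]) spool();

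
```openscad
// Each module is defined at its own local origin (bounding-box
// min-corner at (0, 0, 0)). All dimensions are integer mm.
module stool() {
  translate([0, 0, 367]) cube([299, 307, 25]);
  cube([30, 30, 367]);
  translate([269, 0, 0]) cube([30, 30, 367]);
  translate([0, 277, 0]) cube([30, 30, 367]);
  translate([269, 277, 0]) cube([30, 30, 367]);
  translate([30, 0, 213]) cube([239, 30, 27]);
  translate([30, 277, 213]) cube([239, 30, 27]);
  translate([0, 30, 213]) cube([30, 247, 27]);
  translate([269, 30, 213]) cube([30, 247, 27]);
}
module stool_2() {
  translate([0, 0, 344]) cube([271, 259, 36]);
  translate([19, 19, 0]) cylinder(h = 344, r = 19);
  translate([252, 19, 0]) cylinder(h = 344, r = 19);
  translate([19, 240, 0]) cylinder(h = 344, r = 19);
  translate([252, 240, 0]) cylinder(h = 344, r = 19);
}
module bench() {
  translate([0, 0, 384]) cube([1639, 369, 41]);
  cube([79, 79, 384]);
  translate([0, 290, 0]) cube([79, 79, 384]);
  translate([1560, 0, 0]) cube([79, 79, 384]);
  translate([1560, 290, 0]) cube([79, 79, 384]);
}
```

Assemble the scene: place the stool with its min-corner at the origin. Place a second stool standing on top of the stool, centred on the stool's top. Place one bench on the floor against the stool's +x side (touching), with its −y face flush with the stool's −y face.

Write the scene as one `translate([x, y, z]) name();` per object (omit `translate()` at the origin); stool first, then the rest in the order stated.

stool();
translate([14, 24, 392]) stool_2();
translate([299, 0, 0]) bench();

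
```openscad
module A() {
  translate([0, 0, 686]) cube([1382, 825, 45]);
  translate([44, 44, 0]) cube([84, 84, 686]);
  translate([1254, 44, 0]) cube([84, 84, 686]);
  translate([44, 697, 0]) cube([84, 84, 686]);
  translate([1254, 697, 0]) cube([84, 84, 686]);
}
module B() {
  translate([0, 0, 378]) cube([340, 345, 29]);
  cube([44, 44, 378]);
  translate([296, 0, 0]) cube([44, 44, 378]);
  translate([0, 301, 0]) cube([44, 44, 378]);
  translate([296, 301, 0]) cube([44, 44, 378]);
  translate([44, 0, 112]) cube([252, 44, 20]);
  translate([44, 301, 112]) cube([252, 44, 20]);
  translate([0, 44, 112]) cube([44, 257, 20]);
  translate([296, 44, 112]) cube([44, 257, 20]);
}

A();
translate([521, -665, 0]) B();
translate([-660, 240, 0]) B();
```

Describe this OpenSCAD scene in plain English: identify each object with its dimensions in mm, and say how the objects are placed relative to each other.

A is a rectangular dining table. The top is 1382×825×45 mm with its upper surface at z = 731 mm. It stands on four 84×84 mm square legs, each inset 44 mm from the nearest pair of top edges, running from the floor to the underside of the top.

B is a four-legged stool. The seat is 340×345 mm, 29 mm thick, top at z = 407 mm. It stands on four square legs, each 44×44 mm in cross-section, from z = 0 to the seat underside, each flush with a corner of the seat. Four stretchers, 44 mm wide and 20 mm tall, connect adjacent legs with their undersides at z = 112 mm, each running between the inner faces of the legs it joins and aligned with the legs' outer faces on the other axis.

Two stools sit around the table at the −y, −x sides.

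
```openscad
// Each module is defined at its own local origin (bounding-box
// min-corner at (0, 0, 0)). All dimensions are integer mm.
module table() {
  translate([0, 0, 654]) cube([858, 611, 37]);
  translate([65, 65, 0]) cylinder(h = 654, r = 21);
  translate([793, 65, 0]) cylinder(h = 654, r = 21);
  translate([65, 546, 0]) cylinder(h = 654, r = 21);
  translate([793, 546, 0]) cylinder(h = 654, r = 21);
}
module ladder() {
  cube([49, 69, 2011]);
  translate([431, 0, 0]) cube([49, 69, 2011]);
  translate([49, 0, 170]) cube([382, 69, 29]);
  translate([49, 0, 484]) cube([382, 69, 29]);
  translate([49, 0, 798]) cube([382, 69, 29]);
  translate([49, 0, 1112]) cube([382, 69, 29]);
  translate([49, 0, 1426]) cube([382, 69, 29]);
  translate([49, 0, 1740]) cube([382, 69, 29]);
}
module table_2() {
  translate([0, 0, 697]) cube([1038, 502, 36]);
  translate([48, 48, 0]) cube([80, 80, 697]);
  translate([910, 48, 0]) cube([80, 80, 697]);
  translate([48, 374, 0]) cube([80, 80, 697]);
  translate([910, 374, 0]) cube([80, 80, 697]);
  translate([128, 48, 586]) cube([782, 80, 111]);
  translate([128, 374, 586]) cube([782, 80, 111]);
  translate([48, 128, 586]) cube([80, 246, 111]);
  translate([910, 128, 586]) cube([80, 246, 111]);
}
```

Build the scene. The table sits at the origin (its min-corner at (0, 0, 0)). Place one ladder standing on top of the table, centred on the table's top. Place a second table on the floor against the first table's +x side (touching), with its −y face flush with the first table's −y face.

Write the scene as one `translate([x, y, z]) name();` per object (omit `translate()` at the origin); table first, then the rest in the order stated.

table();
translate([189, 271, 691]) ladder();
translate([858, 0, 0]) table_2();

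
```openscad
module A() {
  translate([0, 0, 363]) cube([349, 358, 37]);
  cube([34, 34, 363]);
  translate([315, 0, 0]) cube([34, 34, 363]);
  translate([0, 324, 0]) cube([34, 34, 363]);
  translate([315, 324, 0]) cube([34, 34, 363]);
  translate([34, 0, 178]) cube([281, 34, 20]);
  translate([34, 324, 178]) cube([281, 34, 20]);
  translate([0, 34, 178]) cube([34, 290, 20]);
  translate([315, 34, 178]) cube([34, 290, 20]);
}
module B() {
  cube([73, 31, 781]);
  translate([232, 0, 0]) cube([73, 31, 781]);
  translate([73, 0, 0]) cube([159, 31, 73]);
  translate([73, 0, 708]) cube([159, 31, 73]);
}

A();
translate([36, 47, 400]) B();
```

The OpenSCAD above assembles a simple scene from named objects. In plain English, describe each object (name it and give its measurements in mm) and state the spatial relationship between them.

A is a four-legged stool. The seat is 349×358 mm, 37 mm thick, top at z = 400 mm. It stands on four square legs, each 34×34 mm in cross-section, from z = 0 to the seat underside, each flush with a corner of the seat. Four stretchers, 34 mm wide and 20 mm tall, connect adjacent legs with their undersides at z = 178 mm, each running between the inner faces of the legs it joins and aligned with the legs' outer faces on the other axis.

B is a rectangular picture frame lying in the x–z plane (depth along y). The opening is 159 mm wide (x) by 635 mm tall (z), surrounded by a border 73 mm wide on all four sides. The frame is 31 mm deep and is made of two full-height vertical stiles with two horizontal rails fitted between them.

The picture frame is on top of the stool.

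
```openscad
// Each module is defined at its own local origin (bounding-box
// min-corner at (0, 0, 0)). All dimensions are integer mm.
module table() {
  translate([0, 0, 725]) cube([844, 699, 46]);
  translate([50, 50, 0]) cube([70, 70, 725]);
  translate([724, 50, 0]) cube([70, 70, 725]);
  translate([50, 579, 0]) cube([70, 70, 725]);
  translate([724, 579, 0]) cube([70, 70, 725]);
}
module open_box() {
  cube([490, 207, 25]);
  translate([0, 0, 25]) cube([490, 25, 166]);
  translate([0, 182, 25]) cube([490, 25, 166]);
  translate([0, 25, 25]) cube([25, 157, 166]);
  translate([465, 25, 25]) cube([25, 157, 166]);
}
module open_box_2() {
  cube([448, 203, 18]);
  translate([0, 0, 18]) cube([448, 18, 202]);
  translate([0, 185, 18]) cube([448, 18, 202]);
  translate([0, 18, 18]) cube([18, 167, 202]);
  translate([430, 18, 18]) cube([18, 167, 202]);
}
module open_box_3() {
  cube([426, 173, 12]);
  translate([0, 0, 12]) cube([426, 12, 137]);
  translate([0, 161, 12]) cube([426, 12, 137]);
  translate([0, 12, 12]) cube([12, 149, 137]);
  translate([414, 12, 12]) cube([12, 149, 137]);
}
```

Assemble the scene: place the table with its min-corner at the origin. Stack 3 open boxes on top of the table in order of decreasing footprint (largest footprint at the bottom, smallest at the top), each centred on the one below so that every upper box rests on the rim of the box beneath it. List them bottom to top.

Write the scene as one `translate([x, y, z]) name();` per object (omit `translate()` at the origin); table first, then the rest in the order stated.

table();
translate([177, 246, 771]) open_box();
translate([198, 248, 962]) open_box_2();
translate([209, 263, 1182]) open_box_3();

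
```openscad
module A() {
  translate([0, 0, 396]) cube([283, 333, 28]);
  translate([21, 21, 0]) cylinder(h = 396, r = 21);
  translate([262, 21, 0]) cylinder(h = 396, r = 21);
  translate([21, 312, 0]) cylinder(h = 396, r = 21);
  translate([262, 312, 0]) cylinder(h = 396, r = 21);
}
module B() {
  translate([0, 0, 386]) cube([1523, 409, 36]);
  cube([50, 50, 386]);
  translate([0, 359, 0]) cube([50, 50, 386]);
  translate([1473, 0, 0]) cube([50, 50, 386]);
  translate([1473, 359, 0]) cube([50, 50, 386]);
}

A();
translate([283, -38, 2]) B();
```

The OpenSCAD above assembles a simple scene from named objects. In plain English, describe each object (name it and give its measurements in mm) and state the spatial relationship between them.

A is a four-legged stool. The seat is a 283×333×28 mm slab whose top surface is at z = 424 mm; four round legs, each 42 mm in diameter, run from the floor (z = 0) to the underside of the seat, each leg's axis is inset half a diameter from the nearest pair of seat edges (so the leg's bounding box is flush with the corner).

B is a bench: a 1523×409 mm seat slab, 36 mm thick, top at z = 422 mm, on four 50×50 mm square legs flush with the seat corners and standing on z = 0.

The bench is beside the stool with their tops flush at z = 424.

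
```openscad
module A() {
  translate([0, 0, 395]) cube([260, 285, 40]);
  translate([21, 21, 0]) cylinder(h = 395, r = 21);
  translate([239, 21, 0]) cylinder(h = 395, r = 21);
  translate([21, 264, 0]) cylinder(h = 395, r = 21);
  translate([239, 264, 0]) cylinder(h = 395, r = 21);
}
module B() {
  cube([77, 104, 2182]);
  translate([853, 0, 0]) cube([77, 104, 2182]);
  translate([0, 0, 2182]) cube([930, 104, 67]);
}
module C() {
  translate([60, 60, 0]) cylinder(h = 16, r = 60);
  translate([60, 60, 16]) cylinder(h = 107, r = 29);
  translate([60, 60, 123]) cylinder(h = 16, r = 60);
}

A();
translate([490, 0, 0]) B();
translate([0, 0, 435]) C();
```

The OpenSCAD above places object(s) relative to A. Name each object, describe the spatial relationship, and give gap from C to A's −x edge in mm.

A is a stool. B is a door frame. C is a spool. The door frame is on the floor beside the stool on its +x side. The spool is on top of the stool. The gap from the spool to the stool's −x edge is 0 mm.

The spool's min-x is at 0; the stool's min-x is 0; gap = 0 mm.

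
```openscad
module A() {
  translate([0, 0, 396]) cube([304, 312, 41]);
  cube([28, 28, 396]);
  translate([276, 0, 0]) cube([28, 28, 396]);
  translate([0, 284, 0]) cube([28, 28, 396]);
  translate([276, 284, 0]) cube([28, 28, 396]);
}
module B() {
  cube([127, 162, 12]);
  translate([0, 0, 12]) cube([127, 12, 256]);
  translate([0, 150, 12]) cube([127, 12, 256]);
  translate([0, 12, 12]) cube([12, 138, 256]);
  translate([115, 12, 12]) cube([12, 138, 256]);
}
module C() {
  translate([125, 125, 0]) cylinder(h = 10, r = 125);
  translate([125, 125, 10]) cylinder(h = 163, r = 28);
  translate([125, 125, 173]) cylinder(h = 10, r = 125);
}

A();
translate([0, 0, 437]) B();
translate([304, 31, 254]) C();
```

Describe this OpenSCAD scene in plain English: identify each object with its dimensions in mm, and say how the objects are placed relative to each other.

A is a four-legged stool. The seat is 304×312 mm, 41 mm thick, top at z = 437 mm. It stands on four square legs, each 28×28 mm in cross-section, from z = 0 to the seat underside, each flush with a corner of the seat.

B is an open storage box with external size 127×162×268 mm and wall thickness 12 mm (the base is also 12 mm thick). The base covers the whole footprint; the four walls stand on the base, with the y-facing walls full-width and the x-facing walls fitting between their inner faces.

C is a spool: two coaxial disc flanges of radius 125 mm and thickness 10 mm, joined by a core cylinder of radius 28 mm and height 163 mm. The lower flange rests on z = 0 and the three cylinders share a vertical axis.

The open box is on top of the stool. The spool is beside the stool with their tops flush at z = 437.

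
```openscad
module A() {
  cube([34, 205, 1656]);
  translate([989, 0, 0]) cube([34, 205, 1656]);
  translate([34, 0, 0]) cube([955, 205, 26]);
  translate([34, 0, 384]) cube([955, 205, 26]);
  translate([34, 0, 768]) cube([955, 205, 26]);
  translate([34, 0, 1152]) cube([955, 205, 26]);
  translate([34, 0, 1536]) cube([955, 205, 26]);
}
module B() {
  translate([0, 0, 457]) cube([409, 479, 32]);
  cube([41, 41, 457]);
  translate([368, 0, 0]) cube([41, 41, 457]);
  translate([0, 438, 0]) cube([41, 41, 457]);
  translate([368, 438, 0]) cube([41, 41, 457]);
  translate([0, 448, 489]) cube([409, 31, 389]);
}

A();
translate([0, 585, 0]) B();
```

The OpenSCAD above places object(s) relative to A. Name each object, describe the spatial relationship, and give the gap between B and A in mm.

The chair's nearest face is 380 mm from the bookshelf's +y face.

A is a bookshelf. B is a chair. The chair is on the floor beside the bookshelf on its +y side. The gap between the chair and the bookshelf is 380 mm.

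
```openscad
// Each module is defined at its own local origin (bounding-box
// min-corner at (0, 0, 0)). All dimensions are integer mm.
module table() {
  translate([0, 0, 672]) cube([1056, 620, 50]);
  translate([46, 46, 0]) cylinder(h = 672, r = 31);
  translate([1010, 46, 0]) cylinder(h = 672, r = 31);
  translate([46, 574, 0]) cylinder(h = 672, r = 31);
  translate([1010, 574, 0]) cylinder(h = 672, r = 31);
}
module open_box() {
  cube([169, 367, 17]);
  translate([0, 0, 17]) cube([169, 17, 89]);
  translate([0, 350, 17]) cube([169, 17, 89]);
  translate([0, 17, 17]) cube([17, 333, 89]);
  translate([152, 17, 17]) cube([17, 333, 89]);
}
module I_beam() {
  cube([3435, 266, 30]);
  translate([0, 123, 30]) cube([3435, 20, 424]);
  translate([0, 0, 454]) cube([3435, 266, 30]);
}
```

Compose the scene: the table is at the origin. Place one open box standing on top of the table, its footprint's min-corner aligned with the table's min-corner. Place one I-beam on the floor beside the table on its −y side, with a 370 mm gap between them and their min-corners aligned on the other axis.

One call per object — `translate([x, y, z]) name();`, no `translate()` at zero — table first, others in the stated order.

table();
translate([0, 0, 722]) open_box();
translate([0, -636, 0]) I_beam();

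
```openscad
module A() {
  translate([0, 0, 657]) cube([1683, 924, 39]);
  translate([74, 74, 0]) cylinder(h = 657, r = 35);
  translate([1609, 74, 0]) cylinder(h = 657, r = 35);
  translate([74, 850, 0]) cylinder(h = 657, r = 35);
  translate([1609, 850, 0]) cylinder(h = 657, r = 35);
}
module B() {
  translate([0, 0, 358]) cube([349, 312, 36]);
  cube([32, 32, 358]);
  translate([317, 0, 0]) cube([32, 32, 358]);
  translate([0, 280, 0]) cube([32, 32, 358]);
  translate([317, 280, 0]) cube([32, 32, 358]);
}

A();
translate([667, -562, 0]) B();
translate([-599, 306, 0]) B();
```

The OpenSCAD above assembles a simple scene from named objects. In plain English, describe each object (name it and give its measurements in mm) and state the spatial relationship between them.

A is a rectangular dining table. The top is 1683×924×39 mm with its upper surface at z = 696 mm. It stands on four round legs of 70 mm diameter, each leg's bounding box inset 39 mm from the nearest pair of top edges, running from the floor to the underside of the top.

B is a simple wooden stool: a rectangular seat 349 mm (x) by 312 mm (y), 36 mm thick, top face at z = 394 mm, on four square legs, each 32×32 mm in cross-section. The legs rest on z = 0, each flush with a corner of the seat.

Two stools sit around the table at the −y, −x sides.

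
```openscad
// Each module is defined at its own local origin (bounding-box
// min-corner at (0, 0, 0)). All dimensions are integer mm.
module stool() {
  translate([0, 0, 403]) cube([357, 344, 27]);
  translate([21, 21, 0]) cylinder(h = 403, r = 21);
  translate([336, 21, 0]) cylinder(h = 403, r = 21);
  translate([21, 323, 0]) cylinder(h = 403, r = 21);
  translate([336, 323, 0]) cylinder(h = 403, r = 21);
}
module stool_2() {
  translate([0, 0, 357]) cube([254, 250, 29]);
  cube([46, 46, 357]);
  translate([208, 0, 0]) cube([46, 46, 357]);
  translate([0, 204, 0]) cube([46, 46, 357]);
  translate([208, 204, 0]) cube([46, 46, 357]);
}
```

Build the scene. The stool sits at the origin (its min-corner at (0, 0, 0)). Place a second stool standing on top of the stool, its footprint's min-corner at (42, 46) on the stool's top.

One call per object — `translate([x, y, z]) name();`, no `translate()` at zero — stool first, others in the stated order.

stool();
translate([42, 46, 430]) stool_2();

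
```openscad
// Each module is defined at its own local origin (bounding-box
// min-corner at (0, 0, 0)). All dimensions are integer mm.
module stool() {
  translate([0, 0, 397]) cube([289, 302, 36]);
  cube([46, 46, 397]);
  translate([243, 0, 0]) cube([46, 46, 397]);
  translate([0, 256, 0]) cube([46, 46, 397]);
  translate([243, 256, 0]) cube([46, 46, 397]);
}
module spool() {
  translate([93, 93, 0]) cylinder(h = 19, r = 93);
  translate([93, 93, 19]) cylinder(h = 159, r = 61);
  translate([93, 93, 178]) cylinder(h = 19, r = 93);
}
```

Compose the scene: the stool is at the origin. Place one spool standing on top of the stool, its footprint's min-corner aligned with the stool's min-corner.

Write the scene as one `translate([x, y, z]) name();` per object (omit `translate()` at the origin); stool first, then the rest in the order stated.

stool();
translate([0, 0, 433]) spool();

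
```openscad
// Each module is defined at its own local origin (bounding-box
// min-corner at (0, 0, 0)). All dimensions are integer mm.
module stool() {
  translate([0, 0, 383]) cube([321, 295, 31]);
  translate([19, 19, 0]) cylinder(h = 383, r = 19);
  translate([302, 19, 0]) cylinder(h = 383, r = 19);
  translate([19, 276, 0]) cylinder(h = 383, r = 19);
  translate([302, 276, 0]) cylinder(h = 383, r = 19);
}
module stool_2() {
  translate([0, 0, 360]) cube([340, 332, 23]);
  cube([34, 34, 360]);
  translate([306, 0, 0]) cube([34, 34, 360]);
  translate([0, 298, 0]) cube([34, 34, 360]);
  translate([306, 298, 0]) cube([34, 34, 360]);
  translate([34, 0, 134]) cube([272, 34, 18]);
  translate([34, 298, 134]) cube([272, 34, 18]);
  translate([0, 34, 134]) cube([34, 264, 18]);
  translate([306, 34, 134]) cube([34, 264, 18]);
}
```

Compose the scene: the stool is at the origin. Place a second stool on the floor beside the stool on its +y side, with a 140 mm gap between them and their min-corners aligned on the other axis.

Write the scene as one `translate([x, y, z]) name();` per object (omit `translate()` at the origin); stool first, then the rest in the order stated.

stool();
translate([0, 435, 0]) stool_2();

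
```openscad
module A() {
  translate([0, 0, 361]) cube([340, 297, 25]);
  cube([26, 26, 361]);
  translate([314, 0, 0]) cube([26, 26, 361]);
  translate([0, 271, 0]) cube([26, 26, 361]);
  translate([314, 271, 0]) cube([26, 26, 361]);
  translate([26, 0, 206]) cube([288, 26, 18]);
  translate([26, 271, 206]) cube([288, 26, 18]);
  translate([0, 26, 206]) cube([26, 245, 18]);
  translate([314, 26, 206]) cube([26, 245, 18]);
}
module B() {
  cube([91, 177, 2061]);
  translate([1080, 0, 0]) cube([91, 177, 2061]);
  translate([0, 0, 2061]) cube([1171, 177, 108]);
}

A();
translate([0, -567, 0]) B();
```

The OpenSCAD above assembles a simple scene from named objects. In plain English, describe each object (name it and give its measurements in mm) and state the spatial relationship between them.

A is a simple wooden stool: a rectangular seat 340 mm (x) by 297 mm (y), 25 mm thick, top face at z = 386 mm, on four square legs, each 26×26 mm in cross-section. The legs rest on z = 0, each flush with a corner of the seat. Four stretchers, 26 mm wide and 18 mm tall, connect adjacent legs with their undersides at z = 206 mm, each running between the inner faces of the legs it joins and aligned with the legs' outer faces on the other axis.

B is a rectangular door frame: two vertical jambs of 91×177 mm section, 2061 mm tall, with a clear opening 989 mm wide between their inner faces. A header 108 mm tall and 177 mm deep lies on top of the jambs and spans the full outside width.

The door frame is on the floor beside the stool on its −y side.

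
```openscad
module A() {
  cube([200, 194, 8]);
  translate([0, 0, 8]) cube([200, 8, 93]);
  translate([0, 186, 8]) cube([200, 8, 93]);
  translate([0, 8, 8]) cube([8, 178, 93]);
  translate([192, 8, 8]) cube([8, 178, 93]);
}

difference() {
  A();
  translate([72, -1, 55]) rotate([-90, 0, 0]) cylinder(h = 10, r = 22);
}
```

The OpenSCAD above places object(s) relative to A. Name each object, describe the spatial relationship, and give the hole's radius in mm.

The subtracted cylinder has r = 22 mm.

A is an open box. The open box has a circular hole through its front wall. The hole's radius is 22 mm.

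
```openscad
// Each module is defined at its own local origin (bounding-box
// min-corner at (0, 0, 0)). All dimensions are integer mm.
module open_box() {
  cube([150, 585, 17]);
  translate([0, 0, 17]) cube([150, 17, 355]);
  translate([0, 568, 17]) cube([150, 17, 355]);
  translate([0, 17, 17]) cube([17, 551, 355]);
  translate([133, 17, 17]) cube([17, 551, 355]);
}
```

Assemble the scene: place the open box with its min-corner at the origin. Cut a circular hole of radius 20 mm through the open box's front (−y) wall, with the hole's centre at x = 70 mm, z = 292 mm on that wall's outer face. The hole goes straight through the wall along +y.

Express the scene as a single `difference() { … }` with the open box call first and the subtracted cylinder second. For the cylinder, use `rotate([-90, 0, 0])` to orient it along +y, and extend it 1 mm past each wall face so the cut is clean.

difference() {
  open_box();
  translate([70, -1, 292]) rotate([-90, 0, 0]) cylinder(h = 19, r = 20);
}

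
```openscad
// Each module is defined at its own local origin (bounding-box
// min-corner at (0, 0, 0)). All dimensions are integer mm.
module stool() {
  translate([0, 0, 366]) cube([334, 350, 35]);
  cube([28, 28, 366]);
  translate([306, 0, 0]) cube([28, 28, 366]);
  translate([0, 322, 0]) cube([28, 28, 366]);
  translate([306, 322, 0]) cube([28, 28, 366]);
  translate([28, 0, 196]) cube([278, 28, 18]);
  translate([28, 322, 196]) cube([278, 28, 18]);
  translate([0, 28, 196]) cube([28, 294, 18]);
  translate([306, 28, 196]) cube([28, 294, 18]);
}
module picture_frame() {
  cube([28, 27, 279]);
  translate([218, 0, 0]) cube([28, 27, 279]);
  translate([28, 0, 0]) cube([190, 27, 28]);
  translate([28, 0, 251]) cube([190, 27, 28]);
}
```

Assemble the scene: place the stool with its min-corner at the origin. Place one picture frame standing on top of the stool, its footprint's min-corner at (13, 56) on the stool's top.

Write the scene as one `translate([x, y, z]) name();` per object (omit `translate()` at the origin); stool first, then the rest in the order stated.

stool();
translate([13, 56, 401]) picture_frame();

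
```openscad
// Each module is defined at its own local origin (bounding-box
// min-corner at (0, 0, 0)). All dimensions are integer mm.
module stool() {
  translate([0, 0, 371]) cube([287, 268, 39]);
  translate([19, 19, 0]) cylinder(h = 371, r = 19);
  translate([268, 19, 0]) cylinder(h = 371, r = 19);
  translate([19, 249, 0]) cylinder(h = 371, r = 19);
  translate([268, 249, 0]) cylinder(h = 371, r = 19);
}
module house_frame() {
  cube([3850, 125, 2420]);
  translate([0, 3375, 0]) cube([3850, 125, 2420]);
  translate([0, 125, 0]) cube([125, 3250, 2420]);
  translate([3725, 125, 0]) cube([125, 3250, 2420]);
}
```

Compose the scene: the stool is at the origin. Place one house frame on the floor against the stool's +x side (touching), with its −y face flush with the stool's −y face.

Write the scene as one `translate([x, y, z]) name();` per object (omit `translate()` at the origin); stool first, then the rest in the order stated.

stool();
translate([287, 0, 0]) house_frame();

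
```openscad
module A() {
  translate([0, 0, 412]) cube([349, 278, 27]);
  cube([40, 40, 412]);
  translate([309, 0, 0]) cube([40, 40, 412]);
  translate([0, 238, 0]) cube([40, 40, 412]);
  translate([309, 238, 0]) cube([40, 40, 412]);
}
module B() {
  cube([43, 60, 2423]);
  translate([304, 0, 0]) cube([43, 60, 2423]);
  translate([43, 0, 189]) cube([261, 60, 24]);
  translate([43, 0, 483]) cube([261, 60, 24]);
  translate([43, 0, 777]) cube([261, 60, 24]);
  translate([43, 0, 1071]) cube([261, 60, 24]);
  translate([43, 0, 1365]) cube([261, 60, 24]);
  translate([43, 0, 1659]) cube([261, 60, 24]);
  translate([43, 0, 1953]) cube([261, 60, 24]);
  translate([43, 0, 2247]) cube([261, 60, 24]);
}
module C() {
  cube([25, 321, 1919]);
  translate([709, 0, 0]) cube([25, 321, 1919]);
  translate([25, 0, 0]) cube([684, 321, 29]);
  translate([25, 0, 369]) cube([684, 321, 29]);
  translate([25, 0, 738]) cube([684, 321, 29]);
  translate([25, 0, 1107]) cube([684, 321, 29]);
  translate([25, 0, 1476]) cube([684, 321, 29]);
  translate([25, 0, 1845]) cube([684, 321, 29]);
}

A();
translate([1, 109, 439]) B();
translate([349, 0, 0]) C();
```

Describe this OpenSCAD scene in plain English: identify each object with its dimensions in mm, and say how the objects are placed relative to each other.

A is a four-legged stool. The seat is 349×278 mm, 27 mm thick, top at z = 439 mm. It stands on four square legs, each 40×40 mm in cross-section, from z = 0 to the seat underside, each flush with a corner of the seat.

B is a straight ladder. Two 43×60 mm vertical rails, 2423 mm tall, stand 347 mm apart (outside-to-outside) with their front faces coplanar on the −y side. 8 rungs, each 60 mm deep and 24 mm tall, span between the inner faces of the rails, front faces flush with the rails. The lowest rung's underside is at z = 189 mm and rungs are spaced 294 mm apart (underside to underside).

C is a bookshelf 734 mm wide overall, 321 mm deep and 1919 mm tall. The two sides are 25 mm thick vertical panels. 6 horizontal shelves of 29 mm thickness span between the inner faces of the sides; the lowest shelf sits on the floor and shelves are stacked with a clear vertical gap of 340 mm between each pair.

The ladder is on top of the stool, centred. The bookshelf is against the stool's +x side, with their −y faces flush.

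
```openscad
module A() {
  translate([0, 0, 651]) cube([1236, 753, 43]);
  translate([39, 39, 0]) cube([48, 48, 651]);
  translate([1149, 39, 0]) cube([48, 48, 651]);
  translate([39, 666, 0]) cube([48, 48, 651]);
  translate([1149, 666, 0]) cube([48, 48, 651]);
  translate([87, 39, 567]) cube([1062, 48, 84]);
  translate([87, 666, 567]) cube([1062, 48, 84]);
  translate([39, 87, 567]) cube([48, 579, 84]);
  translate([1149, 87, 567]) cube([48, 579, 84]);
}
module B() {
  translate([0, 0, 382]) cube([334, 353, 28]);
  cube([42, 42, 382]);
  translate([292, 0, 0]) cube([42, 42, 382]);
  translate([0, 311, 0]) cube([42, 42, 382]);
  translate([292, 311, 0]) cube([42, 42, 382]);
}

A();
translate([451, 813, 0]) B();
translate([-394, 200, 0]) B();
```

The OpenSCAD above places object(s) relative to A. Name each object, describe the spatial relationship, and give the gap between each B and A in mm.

Each stool's nearest face is 60 mm from the table's bounding box.

A is a table. B is a stool. Two stools sit around the table at the +y, −x sides. The gap between each stool and the table is 60 mm.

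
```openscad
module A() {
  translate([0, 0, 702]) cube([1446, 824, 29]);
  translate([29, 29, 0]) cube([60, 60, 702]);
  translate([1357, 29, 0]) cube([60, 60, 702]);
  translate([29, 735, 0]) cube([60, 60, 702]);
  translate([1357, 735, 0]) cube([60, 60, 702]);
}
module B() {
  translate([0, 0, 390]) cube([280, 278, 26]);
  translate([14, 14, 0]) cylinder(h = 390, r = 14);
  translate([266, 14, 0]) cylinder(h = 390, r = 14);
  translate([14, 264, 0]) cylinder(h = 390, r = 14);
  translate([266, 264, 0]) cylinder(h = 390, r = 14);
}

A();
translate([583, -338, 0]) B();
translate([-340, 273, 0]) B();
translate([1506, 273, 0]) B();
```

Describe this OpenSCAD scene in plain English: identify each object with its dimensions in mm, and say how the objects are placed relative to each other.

A is a table: top 1446 mm (x) × 824 mm (y), 29 mm thick, upper face at z = 731 mm, on four 60×60 mm square legs, each inset 29 mm from the nearest pair of top edges, running from z = 0 to the bottom of the top.

B is a four-legged stool. The seat is 280×278 mm, 26 mm thick, top at z = 416 mm. It stands on four round legs, each 28 mm in diameter, from z = 0 to the seat underside, each leg's axis is inset half a diameter from the nearest pair of seat edges (so the leg's bounding box is flush with the corner).

Three stools sit around the table at the −y, −x, +x sides.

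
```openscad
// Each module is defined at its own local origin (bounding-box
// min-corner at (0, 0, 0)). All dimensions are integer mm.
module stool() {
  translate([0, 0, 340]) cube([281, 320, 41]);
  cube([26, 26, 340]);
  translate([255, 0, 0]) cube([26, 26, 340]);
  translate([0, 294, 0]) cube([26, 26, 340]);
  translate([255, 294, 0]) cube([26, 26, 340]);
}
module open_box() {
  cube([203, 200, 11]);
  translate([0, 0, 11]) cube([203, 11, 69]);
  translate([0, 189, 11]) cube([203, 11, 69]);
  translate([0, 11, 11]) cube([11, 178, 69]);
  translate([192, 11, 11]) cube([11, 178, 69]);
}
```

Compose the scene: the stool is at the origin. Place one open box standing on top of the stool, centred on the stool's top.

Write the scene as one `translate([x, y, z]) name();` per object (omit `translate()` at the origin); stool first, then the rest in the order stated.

stool();
translate([39, 60, 381]) open_box();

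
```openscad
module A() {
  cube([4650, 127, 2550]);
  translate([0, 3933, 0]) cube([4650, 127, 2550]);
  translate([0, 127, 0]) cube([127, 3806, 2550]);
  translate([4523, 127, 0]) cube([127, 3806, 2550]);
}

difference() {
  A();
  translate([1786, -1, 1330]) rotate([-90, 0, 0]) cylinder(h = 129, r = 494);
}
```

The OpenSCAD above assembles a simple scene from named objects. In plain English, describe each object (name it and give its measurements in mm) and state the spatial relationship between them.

A is a box-shaped house frame (walls only): outside footprint 4650×4060 mm, wall height 2550 mm, wall thickness 127 mm. The two y-facing walls run the full x-width; the two x-facing walls fit between the inner faces of the y-facing walls.

The house frame has a circular hole of radius 494 mm through its front wall, centred at (x = 1786, z = 1330).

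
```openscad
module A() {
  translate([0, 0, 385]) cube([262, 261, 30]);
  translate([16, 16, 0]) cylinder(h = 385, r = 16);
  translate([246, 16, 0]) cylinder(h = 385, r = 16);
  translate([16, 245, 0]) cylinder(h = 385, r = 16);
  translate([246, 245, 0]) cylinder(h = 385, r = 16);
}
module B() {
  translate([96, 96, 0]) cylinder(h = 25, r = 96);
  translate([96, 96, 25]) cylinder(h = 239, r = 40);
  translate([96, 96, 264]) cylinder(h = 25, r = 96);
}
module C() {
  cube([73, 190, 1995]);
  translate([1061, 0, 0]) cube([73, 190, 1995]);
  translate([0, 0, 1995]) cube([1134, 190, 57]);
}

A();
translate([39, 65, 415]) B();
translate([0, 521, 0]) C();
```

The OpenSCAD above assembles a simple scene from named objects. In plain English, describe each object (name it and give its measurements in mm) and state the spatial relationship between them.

A is a four-legged stool. The seat is a 262×261×30 mm slab whose top surface is at z = 415 mm; four round legs, each 32 mm in diameter, run from the floor (z = 0) to the underside of the seat, each leg's axis is inset half a diameter from the nearest pair of seat edges (so the leg's bounding box is flush with the corner).

B is a spool: two coaxial disc flanges of radius 96 mm and thickness 25 mm, joined by a core cylinder of radius 40 mm and height 239 mm. The lower flange rests on z = 0 and the three cylinders share a vertical axis.

C is a rectangular door frame: two vertical jambs of 73×190 mm section, 1995 mm tall, with a clear opening 988 mm wide between their inner faces. A header 57 mm tall and 190 mm deep lies on top of the jambs and spans the full outside width.

The spool is on top of the stool. The door frame is on the floor beside the stool on its +y side.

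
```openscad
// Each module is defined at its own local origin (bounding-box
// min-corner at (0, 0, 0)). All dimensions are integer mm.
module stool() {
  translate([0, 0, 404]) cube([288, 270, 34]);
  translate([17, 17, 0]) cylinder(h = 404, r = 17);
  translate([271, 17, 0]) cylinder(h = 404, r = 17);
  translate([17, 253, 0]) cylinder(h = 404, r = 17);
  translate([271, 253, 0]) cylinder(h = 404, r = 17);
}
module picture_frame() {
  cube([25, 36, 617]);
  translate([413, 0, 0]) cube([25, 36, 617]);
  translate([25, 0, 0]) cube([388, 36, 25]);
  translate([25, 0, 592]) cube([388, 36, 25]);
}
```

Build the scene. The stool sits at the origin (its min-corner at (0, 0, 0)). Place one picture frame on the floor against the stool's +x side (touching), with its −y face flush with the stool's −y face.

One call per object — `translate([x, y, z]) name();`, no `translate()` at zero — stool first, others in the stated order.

stool();
translate([288, 0, 0]) picture_frame();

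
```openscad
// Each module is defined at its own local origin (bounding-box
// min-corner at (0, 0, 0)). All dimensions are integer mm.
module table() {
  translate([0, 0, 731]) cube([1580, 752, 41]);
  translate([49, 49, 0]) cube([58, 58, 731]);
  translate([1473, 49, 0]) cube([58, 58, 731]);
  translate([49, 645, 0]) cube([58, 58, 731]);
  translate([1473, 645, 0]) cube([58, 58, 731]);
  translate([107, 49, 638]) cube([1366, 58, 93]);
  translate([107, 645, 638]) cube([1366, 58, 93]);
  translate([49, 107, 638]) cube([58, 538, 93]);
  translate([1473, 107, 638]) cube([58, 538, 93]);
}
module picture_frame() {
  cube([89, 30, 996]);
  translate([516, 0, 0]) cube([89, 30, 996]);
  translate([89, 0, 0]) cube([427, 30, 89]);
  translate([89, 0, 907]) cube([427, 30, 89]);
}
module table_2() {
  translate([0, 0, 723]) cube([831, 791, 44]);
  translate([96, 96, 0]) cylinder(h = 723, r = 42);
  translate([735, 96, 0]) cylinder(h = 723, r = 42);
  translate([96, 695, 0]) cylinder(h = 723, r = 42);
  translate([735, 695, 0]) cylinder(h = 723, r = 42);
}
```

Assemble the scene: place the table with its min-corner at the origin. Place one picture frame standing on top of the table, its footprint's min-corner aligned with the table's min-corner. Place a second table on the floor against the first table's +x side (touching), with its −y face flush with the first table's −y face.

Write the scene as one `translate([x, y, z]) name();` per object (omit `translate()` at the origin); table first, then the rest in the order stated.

table();
translate([0, 0, 772]) picture_frame();
translate([1580, 0, 0]) table_2();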